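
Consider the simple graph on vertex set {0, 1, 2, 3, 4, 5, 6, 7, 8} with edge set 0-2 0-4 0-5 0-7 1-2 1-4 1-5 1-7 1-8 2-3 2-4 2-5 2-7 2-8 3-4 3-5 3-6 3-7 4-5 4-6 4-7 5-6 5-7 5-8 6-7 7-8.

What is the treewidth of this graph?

A width-4 tree decomposition is:
Bags: B1 = {0, 2, 4, 5, 7}  B2 = {1, 2, 4, 5, 7}  B3 = {2, 3, 4, 5, 7}  B4 = {1, 2, 5, 7, 8}  B5 = {3, 4, 5, 6, 7}
Tree: B1–B2, B1–B3, B2–B4, B3–B5
The largest bag has 5 vertices, giving width 4; this decomposition certifies tw(G) ≤ 4. Conversely, {1, 2, 5, 7, 8} is a clique of size 5, and the vertices of any clique must share a bag in every tree decomposition; so some bag has ≥ 5 vertices and tw(G) ≥ 4. Combining the bounds, tw(G) = 4.

4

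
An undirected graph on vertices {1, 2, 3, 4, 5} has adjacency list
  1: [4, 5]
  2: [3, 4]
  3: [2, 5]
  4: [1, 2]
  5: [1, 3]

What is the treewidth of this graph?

2

A width-2 tree decomposition is:
Bags: B1 = {1, 2, 4}  B2 = {1, 2, 3}  B3 = {1, 3, 5}
Tree: B1–B2, B2–B3
Each bag holds 3 vertices, so the decomposition has width 2, which upper-bounds the treewidth. The edges 1–4–2–3–5–1 form a cycle, so G is not a tree and its treewidth is at least 2. Therefore the treewidth is 2.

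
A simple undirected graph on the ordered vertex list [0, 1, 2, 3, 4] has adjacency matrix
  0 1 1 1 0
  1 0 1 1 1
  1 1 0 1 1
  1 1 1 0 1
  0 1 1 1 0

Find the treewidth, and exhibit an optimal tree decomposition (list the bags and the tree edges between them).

The largest bag has 4 vertices, giving width 3; this decomposition certifies tw(G) ≤ 3. Conversely, {0, 1, 2, 3} is a clique of size 4, and the vertices of any clique must share a bag in every tree decomposition; so some bag has ≥ 4 vertices and tw(G) ≥ 3. Hence tw(G) = 3 exactly.

Treewidth 3.
Bags: B1 = {0, 1, 2, 3}  B2 = {1, 2, 3, 4}
Tree: B1–B2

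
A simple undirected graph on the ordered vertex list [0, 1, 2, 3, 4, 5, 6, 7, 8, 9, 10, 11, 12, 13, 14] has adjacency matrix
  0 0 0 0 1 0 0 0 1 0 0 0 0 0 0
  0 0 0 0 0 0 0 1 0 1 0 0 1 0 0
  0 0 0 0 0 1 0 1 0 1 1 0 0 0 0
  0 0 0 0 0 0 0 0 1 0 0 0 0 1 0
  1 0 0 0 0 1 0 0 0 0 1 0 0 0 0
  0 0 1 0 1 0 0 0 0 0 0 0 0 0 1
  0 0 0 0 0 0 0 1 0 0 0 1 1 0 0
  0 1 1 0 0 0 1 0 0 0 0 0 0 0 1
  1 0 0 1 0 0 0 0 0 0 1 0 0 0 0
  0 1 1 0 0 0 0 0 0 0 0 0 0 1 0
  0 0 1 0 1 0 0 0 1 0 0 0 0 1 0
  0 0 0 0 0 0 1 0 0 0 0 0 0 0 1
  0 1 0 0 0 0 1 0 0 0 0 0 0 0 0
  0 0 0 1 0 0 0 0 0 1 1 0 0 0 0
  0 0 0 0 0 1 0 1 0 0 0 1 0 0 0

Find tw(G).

3

A width-3 tree decomposition is:
Bags: B1 = {1, 6, 11, 12}  B2 = {1, 6, 7, 11}  B3 = {1, 7, 11, 14}  B4 = {1, 7, 9, 14}  B5 = {2, 7, 9, 14}  B6 = {2, 5, 9, 14}  B7 = {2, 5, 9, 13}  B8 = {2, 5, 10, 13}  B9 = {4, 5, 10, 13}  B10 = {3, 4, 10, 13}  B11 = {3, 4, 8, 10}  B12 = {0, 3, 4, 8}
Tree: B1–B2, B2–B3, B3–B4, B4–B5, B5–B6, B6–B7, B7–B8, B8–B9, B9–B10, B10–B11, B11–B12
Every bag has size at most 4, so the width is 4 − 1 = 3 and tw(G) ≤ 3. For the lower bound: the 4 vertex sets {6,11,12}, {1}, {7}, {2,5,9,14} are disjoint, each induces a connected subgraph, and every pair is joined by at least one edge of G. Contracting each set to a single vertex therefore yields K_{4} as a minor, and since treewidth is minor-monotone, tw(G) ≥ tw(K_{4}) = 3. Combining the bounds, tw(G) = 3.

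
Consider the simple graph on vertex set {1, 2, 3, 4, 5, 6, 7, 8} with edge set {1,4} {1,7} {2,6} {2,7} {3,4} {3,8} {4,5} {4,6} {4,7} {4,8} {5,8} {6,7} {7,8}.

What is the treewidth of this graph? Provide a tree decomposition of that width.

Treewidth 2.
One such decomposition:
Bags: B1 = {4, 7, 8}  B2 = {1, 4, 7}  B3 = {4, 6, 7}  B4 = {3, 4, 8}  B5 = {2, 6, 7}  B6 = {4, 5, 8}
Tree: B1–B2, B1–B3, B1–B4, B3–B5, B4–B6

The largest bag has 3 vertices, giving width 2; this decomposition certifies tw(G) ≤ 2. On the other hand G contains the 3-clique {2, 6, 7}. A clique must lie in a single bag of any decomposition, so no decomposition can have width below 2. Combining the bounds, tw(G) = 2.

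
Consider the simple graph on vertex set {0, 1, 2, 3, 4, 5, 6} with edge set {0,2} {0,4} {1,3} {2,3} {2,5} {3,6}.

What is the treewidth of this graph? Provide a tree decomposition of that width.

Each bag holds 2 vertices, so the decomposition has width 1, which upper-bounds the treewidth. Any graph with an edge has treewidth ≥ 1, and G has the edge 2–5. Combining the bounds, tw(G) = 1.

Treewidth 1.
One such decomposition:
Bags: B1 = {2, 5}  B2 = {2, 3}  B3 = {0, 2}  B4 = {3, 6}  B5 = {0, 4}  B6 = {1, 3}
Tree: B1–B2, B1–B3, B2–B4, B3–B5, B4–B6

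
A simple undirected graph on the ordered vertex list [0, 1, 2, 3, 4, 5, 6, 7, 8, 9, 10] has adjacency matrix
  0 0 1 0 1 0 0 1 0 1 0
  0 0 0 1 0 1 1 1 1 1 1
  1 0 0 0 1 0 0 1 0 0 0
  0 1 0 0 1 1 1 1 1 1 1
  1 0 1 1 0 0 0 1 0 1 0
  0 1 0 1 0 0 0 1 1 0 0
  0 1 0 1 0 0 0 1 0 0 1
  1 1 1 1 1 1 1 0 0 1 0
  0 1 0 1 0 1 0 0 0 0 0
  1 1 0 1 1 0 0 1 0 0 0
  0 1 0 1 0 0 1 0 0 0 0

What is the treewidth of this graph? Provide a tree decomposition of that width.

Every bag has size at most 4, so the width is 4 − 1 = 3 and tw(G) ≤ 3. For the lower bound, the 4 vertices {0, 4, 7, 9} are pairwise adjacent, and any tree decomposition puts a clique entirely inside one bag — forcing width ≥ 3. Therefore the treewidth is 3.

Treewidth 3.
Bags: B1 = {3, 4, 7, 9}  B2 = {1, 3, 7, 9}  B3 = {1, 3, 5, 7}  B4 = {1, 3, 5, 8}  B5 = {1, 3, 6, 7}  B6 = {0, 4, 7, 9}  B7 = {0, 2, 4, 7}  B8 = {1, 3, 6, 10}
Tree: B1–B2, B2–B3, B3–B4, B2–B5, B1–B6, B6–B7, B5–B8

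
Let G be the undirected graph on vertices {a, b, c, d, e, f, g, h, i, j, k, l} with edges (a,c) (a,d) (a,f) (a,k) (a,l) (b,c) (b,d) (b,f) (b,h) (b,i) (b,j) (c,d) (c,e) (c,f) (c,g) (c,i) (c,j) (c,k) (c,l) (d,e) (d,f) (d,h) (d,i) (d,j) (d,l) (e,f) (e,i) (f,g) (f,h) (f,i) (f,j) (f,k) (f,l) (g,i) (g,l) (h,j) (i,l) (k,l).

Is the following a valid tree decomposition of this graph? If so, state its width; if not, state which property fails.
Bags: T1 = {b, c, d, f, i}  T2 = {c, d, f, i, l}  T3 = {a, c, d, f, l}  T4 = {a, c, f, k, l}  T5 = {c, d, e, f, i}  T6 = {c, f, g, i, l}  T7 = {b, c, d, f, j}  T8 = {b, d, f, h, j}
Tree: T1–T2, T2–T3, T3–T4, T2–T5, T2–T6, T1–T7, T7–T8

Yes; width 4.

Every vertex of G appears in some bag (union = {a, b, c, d, e, f, g, h, i, j, k, l}); every edge is covered by a bag; and for each vertex v the set of bags containing v is connected in the bag tree. The decomposition is therefore valid. The largest bag has 5 vertices, so the width is 4.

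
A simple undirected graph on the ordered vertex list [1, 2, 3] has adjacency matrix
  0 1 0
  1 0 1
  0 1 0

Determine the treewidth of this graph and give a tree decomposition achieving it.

Every bag has size at most 2, so the width is 2 − 1 = 1 and tw(G) ≤ 1. Since G has at least one edge (e.g. 1–2), it is not an edgeless graph, so tw(G) ≥ 1. The upper and lower bounds meet at 1, so that is the treewidth.

Treewidth 1.
One optimal decomposition is:
Bags: B1 = {1, 2}  B2 = {2, 3}
Tree: B1–B2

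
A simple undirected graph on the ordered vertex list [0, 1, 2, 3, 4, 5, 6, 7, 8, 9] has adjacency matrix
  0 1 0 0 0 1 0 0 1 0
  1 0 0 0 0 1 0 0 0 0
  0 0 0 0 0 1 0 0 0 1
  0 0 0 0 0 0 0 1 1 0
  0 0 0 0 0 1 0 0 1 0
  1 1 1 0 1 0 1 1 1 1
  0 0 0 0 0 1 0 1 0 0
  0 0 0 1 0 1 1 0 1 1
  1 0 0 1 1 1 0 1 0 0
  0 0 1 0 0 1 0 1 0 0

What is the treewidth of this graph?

A width-2 tree decomposition is:
Bags: B1 = {2, 5, 9}  B2 = {5, 7, 9}  B3 = {5, 7, 8}  B4 = {5, 6, 7}  B5 = {4, 5, 8}  B6 = {0, 5, 8}  B7 = {3, 7, 8}  B8 = {0, 1, 5}
Tree: B1–B2, B2–B3, B3–B4, B3–B5, B3–B6, B3–B7, B6–B8
The largest bag has 3 vertices, giving width 2; this decomposition certifies tw(G) ≤ 2. For the lower bound, the 3 vertices {3, 7, 8} are pairwise adjacent, and any tree decomposition puts a clique entirely inside one bag — forcing width ≥ 2. Combining the bounds, tw(G) = 2.

2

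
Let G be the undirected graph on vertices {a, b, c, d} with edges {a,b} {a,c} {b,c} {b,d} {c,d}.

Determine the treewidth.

A width-2 tree decomposition is:
Bags: B1 = {a, b, c}  B2 = {b, c, d}
Tree: B1–B2
Each bag holds 3 vertices, so the decomposition has width 2, which upper-bounds the treewidth. Conversely, {b, c, d} is a clique of size 3, and the vertices of any clique must share a bag in every tree decomposition; so some bag has ≥ 3 vertices and tw(G) ≥ 2. Combining the bounds, tw(G) = 2.

2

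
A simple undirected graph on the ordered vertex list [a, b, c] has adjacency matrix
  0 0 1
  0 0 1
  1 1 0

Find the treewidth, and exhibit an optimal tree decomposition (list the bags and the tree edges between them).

Treewidth 1.
One such decomposition:
Bags: B1 = {b, c}  B2 = {a, c}
Tree: B1–B2

Each bag holds 2 vertices, so the decomposition has width 1, which upper-bounds the treewidth. G has an edge, so its treewidth is at least 1. Therefore the treewidth is 1.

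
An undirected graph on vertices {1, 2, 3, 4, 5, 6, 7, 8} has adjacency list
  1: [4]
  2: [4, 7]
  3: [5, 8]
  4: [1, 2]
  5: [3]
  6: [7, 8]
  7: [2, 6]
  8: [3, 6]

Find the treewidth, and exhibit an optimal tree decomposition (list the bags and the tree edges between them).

Every bag has size at most 2, so the width is 2 − 1 = 1 and tw(G) ≤ 1. Any graph with an edge has treewidth ≥ 1, and G has the edge 1–4. Combining the bounds, tw(G) = 1.

Treewidth 1.
One such decomposition:
Bags: B1 = {1, 4}  B2 = {2, 4}  B3 = {2, 7}  B4 = {6, 7}  B5 = {6, 8}  B6 = {3, 8}  B7 = {3, 5}
Tree: B1–B2, B2–B3, B3–B4, B4–B5, B5–B6, B6–B7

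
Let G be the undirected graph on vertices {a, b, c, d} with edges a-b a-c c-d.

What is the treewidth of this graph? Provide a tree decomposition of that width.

Each bag holds 2 vertices, so the decomposition has width 1, which upper-bounds the treewidth. Any graph with an edge has treewidth ≥ 1, and G has the edge b–a. Combining the bounds, tw(G) = 1.

Treewidth 1.
One such decomposition:
Bags: B1 = {a, b}  B2 = {a, c}  B3 = {c, d}
Tree: B1–B2, B2–B3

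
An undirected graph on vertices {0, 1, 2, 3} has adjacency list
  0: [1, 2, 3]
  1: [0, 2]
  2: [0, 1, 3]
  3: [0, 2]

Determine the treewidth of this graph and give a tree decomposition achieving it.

Every bag has size at most 3, so the width is 3 − 1 = 2 and tw(G) ≤ 2. Conversely, {0, 1, 2} is a clique of size 3, and the vertices of any clique must share a bag in every tree decomposition; so some bag has ≥ 3 vertices and tw(G) ≥ 2. The upper and lower bounds meet at 2, so that is the treewidth.

Treewidth 2.
One optimal decomposition is:
Bags: B1 = {0, 2, 3}  B2 = {0, 1, 2}
Tree: B1–B2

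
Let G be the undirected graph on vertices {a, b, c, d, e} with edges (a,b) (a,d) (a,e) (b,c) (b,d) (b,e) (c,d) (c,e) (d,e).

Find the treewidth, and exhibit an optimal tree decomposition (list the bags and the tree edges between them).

Every bag has size at most 4, so the width is 4 − 1 = 3 and tw(G) ≤ 3. On the other hand G contains the 4-clique {b, c, d, e}. A clique must lie in a single bag of any decomposition, so no decomposition can have width below 3. Therefore the treewidth is 3.

Treewidth 3.
One optimal decomposition is:
Bags: B1 = {b, c, d, e}  B2 = {a, b, d, e}
Tree: B1–B2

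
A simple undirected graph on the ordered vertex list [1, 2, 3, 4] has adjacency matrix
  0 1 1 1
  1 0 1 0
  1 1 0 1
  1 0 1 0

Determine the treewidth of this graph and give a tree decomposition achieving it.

The largest bag has 3 vertices, giving width 2; this decomposition certifies tw(G) ≤ 2. For the lower bound, the 3 vertices {1, 2, 3} are pairwise adjacent, and any tree decomposition puts a clique entirely inside one bag — forcing width ≥ 2. Therefore the treewidth is 2.

Treewidth 2.
Bags: B1 = {1, 3, 4}  B2 = {1, 2, 3}
Tree: B1–B2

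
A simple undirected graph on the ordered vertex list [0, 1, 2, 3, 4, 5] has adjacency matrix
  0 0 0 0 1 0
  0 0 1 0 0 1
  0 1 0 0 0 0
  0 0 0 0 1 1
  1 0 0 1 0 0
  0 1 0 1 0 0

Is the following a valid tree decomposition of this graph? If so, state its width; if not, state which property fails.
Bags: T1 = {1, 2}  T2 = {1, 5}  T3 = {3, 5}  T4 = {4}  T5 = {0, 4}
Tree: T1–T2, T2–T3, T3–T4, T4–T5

A tree decomposition must satisfy three properties: every vertex lies in some bag; for every edge, both endpoints lie together in some bag; and for every vertex, the bags containing it form a connected subtree. Here edge (3,4) lies in no bag, so the decomposition is invalid.

No — edge (3,4) lies in no bag.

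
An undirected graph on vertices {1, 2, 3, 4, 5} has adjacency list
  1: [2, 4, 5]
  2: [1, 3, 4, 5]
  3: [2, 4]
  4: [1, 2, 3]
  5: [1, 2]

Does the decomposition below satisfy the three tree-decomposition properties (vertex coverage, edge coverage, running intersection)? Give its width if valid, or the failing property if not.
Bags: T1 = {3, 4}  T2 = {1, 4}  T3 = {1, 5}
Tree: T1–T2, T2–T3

No — vertex 2 appears in no bag.

A tree decomposition must satisfy three properties: every vertex lies in some bag; for every edge, both endpoints lie together in some bag; and for every vertex, the bags containing it form a connected subtree. Here vertex 2 appears in no bag, so the decomposition is invalid.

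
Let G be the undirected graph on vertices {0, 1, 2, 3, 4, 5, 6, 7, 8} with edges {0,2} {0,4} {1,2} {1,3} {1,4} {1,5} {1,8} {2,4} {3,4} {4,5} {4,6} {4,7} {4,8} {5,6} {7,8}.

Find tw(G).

A width-2 tree decomposition is:
Bags: B1 = {1, 4, 5}  B2 = {1, 4, 8}  B3 = {4, 5, 6}  B4 = {1, 3, 4}  B5 = {4, 7, 8}  B6 = {1, 2, 4}  B7 = {0, 2, 4}
Tree: B1–B2, B1–B3, B1–B4, B2–B5, B2–B6, B6–B7
Each bag holds 3 vertices, so the decomposition has width 2, which upper-bounds the treewidth. For the lower bound, the 3 vertices {0, 2, 4} are pairwise adjacent, and any tree decomposition puts a clique entirely inside one bag — forcing width ≥ 2. The upper and lower bounds meet at 2, so that is the treewidth.

2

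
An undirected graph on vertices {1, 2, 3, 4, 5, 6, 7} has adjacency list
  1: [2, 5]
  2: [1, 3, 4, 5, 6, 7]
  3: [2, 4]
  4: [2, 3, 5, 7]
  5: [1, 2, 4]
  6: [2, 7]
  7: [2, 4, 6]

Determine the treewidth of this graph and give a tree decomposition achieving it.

Every bag has size at most 3, so the width is 3 − 1 = 2 and tw(G) ≤ 2. On the other hand G contains the 3-clique {1, 2, 5}. A clique must lie in a single bag of any decomposition, so no decomposition can have width below 2. The upper and lower bounds meet at 2, so that is the treewidth.

Treewidth 2.
One optimal decomposition is:
Bags: B1 = {2, 4, 5}  B2 = {2, 4, 7}  B3 = {2, 6, 7}  B4 = {1, 2, 5}  B5 = {2, 3, 4}
Tree: B1–B2, B2–B3, B1–B4, B1–B5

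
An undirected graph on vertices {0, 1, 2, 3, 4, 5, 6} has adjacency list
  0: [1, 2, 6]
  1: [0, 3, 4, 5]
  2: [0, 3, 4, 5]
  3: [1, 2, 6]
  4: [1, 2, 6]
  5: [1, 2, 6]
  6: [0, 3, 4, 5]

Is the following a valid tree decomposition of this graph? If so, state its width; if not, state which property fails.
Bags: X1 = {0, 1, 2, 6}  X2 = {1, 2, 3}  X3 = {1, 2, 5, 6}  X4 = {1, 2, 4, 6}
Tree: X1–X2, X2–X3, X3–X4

A tree decomposition must satisfy three properties: every vertex lies in some bag; for every edge, both endpoints lie together in some bag; and for every vertex, the bags containing it form a connected subtree. Here edge (6,3) lies in no bag, so the decomposition is invalid.

No — edge (6,3) lies in no bag.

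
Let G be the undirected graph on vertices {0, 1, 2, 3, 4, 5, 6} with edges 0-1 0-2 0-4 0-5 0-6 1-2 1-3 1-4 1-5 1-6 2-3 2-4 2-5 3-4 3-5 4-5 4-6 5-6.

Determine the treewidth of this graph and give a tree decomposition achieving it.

Every bag has size at most 5, so the width is 5 − 1 = 4 and tw(G) ≤ 4. For the lower bound, the 5 vertices {0, 1, 2, 4, 5} are pairwise adjacent, and any tree decomposition puts a clique entirely inside one bag — forcing width ≥ 4. Combining the bounds, tw(G) = 4.

Treewidth 4.
One such decomposition:
Bags: B1 = {1, 2, 3, 4, 5}  B2 = {0, 1, 2, 4, 5}  B3 = {0, 1, 4, 5, 6}
Tree: B1–B2, B2–B3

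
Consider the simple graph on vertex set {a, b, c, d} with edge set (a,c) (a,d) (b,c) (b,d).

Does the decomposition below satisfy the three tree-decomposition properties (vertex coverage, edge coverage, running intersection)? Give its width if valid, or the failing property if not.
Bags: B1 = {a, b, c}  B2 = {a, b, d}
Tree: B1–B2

Yes; width 2.

Every vertex of G appears in some bag (union = {a, b, c, d}); every edge is covered by a bag; and for each vertex v the set of bags containing v is connected in the bag tree. The decomposition is therefore valid. The largest bag has 3 vertices, so the width is 2.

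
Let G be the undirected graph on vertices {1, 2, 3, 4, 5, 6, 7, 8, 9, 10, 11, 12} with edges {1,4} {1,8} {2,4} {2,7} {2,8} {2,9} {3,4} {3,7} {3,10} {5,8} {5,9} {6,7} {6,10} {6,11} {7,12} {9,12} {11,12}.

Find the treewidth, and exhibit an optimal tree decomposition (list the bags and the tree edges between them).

Treewidth 3.
Bags: B1 = {3, 6, 10, 11}  B2 = {3, 6, 7, 11}  B3 = {3, 7, 11, 12}  B4 = {3, 4, 7, 12}  B5 = {2, 4, 7, 12}  B6 = {2, 4, 9, 12}  B7 = {1, 2, 4, 9}  B8 = {1, 2, 8, 9}  B9 = {1, 5, 8, 9}
Tree: B1–B2, B2–B3, B3–B4, B4–B5, B5–B6, B6–B7, B7–B8, B8–B9

Every bag has size at most 4, so the width is 4 − 1 = 3 and tw(G) ≤ 3. For the lower bound: the 4 vertex sets {6,10,11}, {3}, {7}, {2,4,9,12} are disjoint, each induces a connected subgraph, and every pair is joined by at least one edge of G. Contracting each set to a single vertex therefore yields K_{4} as a minor, and since treewidth is minor-monotone, tw(G) ≥ tw(K_{4}) = 3. Hence tw(G) = 3 exactly.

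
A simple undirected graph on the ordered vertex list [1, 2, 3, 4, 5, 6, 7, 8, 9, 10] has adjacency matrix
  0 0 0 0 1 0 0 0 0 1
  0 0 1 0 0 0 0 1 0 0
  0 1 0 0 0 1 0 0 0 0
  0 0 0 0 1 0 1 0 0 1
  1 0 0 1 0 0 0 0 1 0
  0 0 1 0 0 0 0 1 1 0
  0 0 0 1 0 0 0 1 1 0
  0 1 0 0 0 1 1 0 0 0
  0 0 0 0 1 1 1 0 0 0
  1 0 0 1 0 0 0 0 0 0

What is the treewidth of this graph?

2

A width-2 tree decomposition is:
Bags: B1 = {2, 3, 8}  B2 = {3, 6, 8}  B3 = {6, 7, 8}  B4 = {6, 7, 9}  B5 = {4, 7, 9}  B6 = {4, 5, 9}  B7 = {4, 5, 10}  B8 = {1, 5, 10}
Tree: B1–B2, B2–B3, B3–B4, B4–B5, B5–B6, B6–B7, B7–B8
Each bag holds 3 vertices, so the decomposition has width 2, which upper-bounds the treewidth. Since 2–3–6–8–2 is a cycle in G, G is not acyclic. Forests are exactly the graphs of treewidth ≤ 1, so tw(G) ≥ 2. Hence tw(G) = 2 exactly.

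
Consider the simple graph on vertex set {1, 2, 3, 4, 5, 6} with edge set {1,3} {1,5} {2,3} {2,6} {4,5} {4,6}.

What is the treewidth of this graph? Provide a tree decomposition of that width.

The largest bag has 3 vertices, giving width 2; this decomposition certifies tw(G) ≤ 2. The edges 5–1–3–2–6–4–5 form a cycle, so G is not a tree and its treewidth is at least 2. The upper and lower bounds meet at 2, so that is the treewidth.

Treewidth 2.
One optimal decomposition is:
Bags: B1 = {1, 3, 5}  B2 = {2, 3, 5}  B3 = {2, 5, 6}  B4 = {4, 5, 6}
Tree: B1–B2, B2–B3, B3–B4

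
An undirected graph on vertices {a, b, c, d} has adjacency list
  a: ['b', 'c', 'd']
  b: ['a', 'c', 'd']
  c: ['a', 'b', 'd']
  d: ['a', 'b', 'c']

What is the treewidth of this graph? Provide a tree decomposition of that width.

Treewidth 3.
One such decomposition:
Bags: B1 = {a, b, c, d}
Tree: (single bag)

With just one bag of size 4, the width is 4 − 1 = 3, so tw(G) ≤ 3. For the lower bound, the 4 vertices {a, b, c, d} are pairwise adjacent, and any tree decomposition puts a clique entirely inside one bag — forcing width ≥ 3. Combining the bounds, tw(G) = 3.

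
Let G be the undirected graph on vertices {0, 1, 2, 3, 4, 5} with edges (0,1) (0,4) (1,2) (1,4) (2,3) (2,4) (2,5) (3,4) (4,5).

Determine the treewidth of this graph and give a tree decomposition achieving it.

Treewidth 2.
One such decomposition:
Bags: B1 = {1, 2, 4}  B2 = {2, 3, 4}  B3 = {2, 4, 5}  B4 = {0, 1, 4}
Tree: B1–B2, B2–B3, B1–B4

Each bag holds 3 vertices, so the decomposition has width 2, which upper-bounds the treewidth. On the other hand G contains the 3-clique {0, 1, 4}. A clique must lie in a single bag of any decomposition, so no decomposition can have width below 2. Combining the bounds, tw(G) = 2.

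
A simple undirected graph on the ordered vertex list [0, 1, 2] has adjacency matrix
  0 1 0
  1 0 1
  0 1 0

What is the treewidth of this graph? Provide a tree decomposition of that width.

The largest bag has 2 vertices, giving width 1; this decomposition certifies tw(G) ≤ 1. Any graph with an edge has treewidth ≥ 1, and G has the edge 1–2. The upper and lower bounds meet at 1, so that is the treewidth.

Treewidth 1.
One optimal decomposition is:
Bags: B1 = {1, 2}  B2 = {0, 1}
Tree: B1–B2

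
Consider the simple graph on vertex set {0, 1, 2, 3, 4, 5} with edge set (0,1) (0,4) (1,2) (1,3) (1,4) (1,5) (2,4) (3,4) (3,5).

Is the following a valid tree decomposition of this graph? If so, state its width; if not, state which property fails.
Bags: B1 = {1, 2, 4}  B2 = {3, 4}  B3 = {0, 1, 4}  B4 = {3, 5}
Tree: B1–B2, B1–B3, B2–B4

A tree decomposition must satisfy three properties: every vertex lies in some bag; for every edge, both endpoints lie together in some bag; and for every vertex, the bags containing it form a connected subtree. Here edge (1,3) lies in no bag, so the decomposition is invalid.

No — edge (1,3) lies in no bag.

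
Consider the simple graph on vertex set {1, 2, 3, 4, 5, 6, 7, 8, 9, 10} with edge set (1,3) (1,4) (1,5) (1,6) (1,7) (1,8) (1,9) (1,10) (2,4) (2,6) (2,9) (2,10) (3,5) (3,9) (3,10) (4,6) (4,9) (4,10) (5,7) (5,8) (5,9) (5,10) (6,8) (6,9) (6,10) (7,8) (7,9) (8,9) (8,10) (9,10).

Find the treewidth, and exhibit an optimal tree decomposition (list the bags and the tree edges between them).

Every bag has size at most 5, so the width is 5 − 1 = 4 and tw(G) ≤ 4. For the lower bound, the 5 vertices {1, 4, 6, 9, 10} are pairwise adjacent, and any tree decomposition puts a clique entirely inside one bag — forcing width ≥ 4. Combining the bounds, tw(G) = 4.

Treewidth 4.
One such decomposition:
Bags: B1 = {1, 6, 8, 9, 10}  B2 = {1, 4, 6, 9, 10}  B3 = {1, 5, 8, 9, 10}  B4 = {2, 4, 6, 9, 10}  B5 = {1, 3, 5, 9, 10}  B6 = {1, 5, 7, 8, 9}
Tree: B1–B2, B1–B3, B2–B4, B3–B5, B3–B6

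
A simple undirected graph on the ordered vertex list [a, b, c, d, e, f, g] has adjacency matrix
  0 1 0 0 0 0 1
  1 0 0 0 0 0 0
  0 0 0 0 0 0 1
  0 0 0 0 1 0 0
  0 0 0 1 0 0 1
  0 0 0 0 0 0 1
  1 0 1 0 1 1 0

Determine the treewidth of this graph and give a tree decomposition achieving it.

The largest bag has 2 vertices, giving width 1; this decomposition certifies tw(G) ≤ 1. Since G has at least one edge (e.g. g–a), it is not an edgeless graph, so tw(G) ≥ 1. Hence tw(G) = 1 exactly.

Treewidth 1.
One such decomposition:
Bags: B1 = {a, g}  B2 = {f, g}  B3 = {a, b}  B4 = {e, g}  B5 = {d, e}  B6 = {c, g}
Tree: B1–B2, B1–B3, B2–B4, B4–B5, B4–B6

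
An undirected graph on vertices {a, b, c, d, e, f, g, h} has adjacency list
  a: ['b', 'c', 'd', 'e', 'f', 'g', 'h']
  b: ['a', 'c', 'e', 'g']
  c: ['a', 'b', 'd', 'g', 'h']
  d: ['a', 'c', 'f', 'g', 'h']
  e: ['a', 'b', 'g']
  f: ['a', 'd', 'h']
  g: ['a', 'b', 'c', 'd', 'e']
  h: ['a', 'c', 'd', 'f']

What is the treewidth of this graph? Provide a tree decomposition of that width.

The largest bag has 4 vertices, giving width 3; this decomposition certifies tw(G) ≤ 3. Conversely, {a, c, d, g} is a clique of size 4, and the vertices of any clique must share a bag in every tree decomposition; so some bag has ≥ 4 vertices and tw(G) ≥ 3. Hence tw(G) = 3 exactly.

Treewidth 3.
One such decomposition:
Bags: B1 = {a, c, d, g}  B2 = {a, b, c, g}  B3 = {a, c, d, h}  B4 = {a, b, e, g}  B5 = {a, d, f, h}
Tree: B1–B2, B1–B3, B2–B4, B3–B5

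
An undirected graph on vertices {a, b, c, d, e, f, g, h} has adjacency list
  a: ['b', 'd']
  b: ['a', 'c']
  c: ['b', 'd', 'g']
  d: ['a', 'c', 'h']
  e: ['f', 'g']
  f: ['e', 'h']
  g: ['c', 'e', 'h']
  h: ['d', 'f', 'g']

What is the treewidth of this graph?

2

A width-2 tree decomposition is:
Bags: B1 = {e, f, h}  B2 = {e, g, h}  B3 = {d, g, h}  B4 = {c, d, g}  B5 = {a, c, d}  B6 = {a, b, c}
Tree: B1–B2, B2–B3, B3–B4, B4–B5, B5–B6
Every bag has size at most 3, so the width is 3 − 1 = 2 and tw(G) ≤ 2. Since f–e–g–h–f is a cycle in G, G is not acyclic. Forests are exactly the graphs of treewidth ≤ 1, so tw(G) ≥ 2. Therefore the treewidth is 2.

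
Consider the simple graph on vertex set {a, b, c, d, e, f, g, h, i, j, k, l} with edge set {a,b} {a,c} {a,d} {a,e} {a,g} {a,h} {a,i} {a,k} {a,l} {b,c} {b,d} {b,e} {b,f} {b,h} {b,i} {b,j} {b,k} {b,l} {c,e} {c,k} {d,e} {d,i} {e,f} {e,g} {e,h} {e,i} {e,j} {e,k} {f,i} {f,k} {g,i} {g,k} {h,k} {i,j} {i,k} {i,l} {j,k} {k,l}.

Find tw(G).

A width-4 tree decomposition is:
Bags: B1 = {a, b, e, i, k}  B2 = {a, b, d, e, i}  B3 = {a, b, e, h, k}  B4 = {b, e, i, j, k}  B5 = {a, b, c, e, k}  B6 = {b, e, f, i, k}  B7 = {a, e, g, i, k}  B8 = {a, b, i, k, l}
Tree: B1–B2, B1–B3, B1–B4, B1–B5, B4–B6, B1–B7, B1–B8
The largest bag has 5 vertices, giving width 4; this decomposition certifies tw(G) ≤ 4. On the other hand G contains the 5-clique {a, b, d, e, i}. A clique must lie in a single bag of any decomposition, so no decomposition can have width below 4. Hence tw(G) = 4 exactly.

4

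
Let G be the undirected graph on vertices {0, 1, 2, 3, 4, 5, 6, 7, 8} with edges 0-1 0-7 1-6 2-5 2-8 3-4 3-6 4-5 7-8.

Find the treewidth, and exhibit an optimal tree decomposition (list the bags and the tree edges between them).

Treewidth 2.
One optimal decomposition is:
Bags: B1 = {2, 4, 5}  B2 = {2, 4, 8}  B3 = {4, 7, 8}  B4 = {0, 4, 7}  B5 = {0, 1, 4}  B6 = {1, 4, 6}  B7 = {3, 4, 6}
Tree: B1–B2, B2–B3, B3–B4, B4–B5, B5–B6, B6–B7

Every bag has size at most 3, so the width is 3 − 1 = 2 and tw(G) ≤ 2. The edges 4–5–2–8–7–0–1–6–3–4 form a cycle, so G is not a tree and its treewidth is at least 2. Hence tw(G) = 2 exactly.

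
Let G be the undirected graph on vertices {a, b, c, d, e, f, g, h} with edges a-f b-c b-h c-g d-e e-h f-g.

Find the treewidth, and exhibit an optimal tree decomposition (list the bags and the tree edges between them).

Treewidth 1.
One such decomposition:
Bags: B1 = {a, f}  B2 = {f, g}  B3 = {c, g}  B4 = {b, c}  B5 = {b, h}  B6 = {e, h}  B7 = {d, e}
Tree: B1–B2, B2–B3, B3–B4, B4–B5, B5–B6, B6–B7

Each bag holds 2 vertices, so the decomposition has width 1, which upper-bounds the treewidth. Since G has at least one edge (e.g. a–f), it is not an edgeless graph, so tw(G) ≥ 1. Combining the bounds, tw(G) = 1.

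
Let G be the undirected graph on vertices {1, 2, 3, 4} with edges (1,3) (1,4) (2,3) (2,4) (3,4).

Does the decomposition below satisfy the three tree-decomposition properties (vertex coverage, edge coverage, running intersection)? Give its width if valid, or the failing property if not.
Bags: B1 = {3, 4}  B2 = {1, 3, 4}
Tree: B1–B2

A tree decomposition must satisfy three properties: every vertex lies in some bag; for every edge, both endpoints lie together in some bag; and for every vertex, the bags containing it form a connected subtree. Here vertex 2 appears in no bag, so the decomposition is invalid.

No — vertex 2 appears in no bag.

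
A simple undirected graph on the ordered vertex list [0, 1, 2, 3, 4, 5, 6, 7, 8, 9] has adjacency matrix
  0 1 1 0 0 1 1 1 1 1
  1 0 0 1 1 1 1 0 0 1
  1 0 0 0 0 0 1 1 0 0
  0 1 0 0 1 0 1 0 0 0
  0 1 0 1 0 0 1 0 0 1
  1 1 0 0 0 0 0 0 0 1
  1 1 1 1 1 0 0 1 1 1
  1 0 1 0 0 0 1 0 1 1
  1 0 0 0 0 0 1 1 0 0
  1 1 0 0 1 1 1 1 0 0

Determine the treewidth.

A width-3 tree decomposition is:
Bags: B1 = {0, 6, 7, 8}  B2 = {0, 6, 7, 9}  B3 = {0, 1, 6, 9}  B4 = {0, 1, 5, 9}  B5 = {1, 4, 6, 9}  B6 = {0, 2, 6, 7}  B7 = {1, 3, 4, 6}
Tree: B1–B2, B2–B3, B3–B4, B3–B5, B2–B6, B5–B7
The largest bag has 4 vertices, giving width 3; this decomposition certifies tw(G) ≤ 3. Conversely, {0, 1, 5, 9} is a clique of size 4, and the vertices of any clique must share a bag in every tree decomposition; so some bag has ≥ 4 vertices and tw(G) ≥ 3. Therefore the treewidth is 3.

3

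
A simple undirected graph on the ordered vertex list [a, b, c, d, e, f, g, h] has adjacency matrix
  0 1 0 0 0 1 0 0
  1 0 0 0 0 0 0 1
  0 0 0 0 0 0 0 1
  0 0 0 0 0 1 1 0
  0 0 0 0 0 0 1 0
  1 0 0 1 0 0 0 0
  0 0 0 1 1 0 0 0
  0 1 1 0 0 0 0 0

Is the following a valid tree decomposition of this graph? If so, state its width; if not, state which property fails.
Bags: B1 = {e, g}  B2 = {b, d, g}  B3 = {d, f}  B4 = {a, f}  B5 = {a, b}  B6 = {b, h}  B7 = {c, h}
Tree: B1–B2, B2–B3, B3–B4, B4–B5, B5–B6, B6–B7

A tree decomposition must satisfy three properties: every vertex lies in some bag; for every edge, both endpoints lie together in some bag; and for every vertex, the bags containing it form a connected subtree. Here bags containing vertex b are not connected in the tree, so the decomposition is invalid.

No — bags containing vertex b are not connected in the tree.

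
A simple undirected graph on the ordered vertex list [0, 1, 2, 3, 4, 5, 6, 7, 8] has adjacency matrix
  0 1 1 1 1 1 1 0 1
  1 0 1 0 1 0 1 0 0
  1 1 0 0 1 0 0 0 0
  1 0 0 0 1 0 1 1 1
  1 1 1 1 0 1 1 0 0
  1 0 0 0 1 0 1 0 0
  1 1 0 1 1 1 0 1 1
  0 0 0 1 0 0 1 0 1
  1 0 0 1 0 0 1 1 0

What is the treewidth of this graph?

A width-3 tree decomposition is:
Bags: B1 = {0, 1, 4, 6}  B2 = {0, 3, 4, 6}  B3 = {0, 4, 5, 6}  B4 = {0, 1, 2, 4}  B5 = {0, 3, 6, 8}  B6 = {3, 6, 7, 8}
Tree: B1–B2, B1–B3, B1–B4, B2–B5, B5–B6
The largest bag has 4 vertices, giving width 3; this decomposition certifies tw(G) ≤ 3. For the lower bound, the 4 vertices {0, 3, 6, 8} are pairwise adjacent, and any tree decomposition puts a clique entirely inside one bag — forcing width ≥ 3. Therefore the treewidth is 3.

3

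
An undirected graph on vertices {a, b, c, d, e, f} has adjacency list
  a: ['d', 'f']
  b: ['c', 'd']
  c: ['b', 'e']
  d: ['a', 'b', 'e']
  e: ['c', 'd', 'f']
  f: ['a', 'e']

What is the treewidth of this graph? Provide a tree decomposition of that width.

Treewidth 2.
Bags: B1 = {b, c, d}  B2 = {c, d, e}  B3 = {a, d, e}  B4 = {a, e, f}
Tree: B1–B2, B2–B3, B3–B4

The largest bag has 3 vertices, giving width 2; this decomposition certifies tw(G) ≤ 2. For the lower bound, G contains the cycle b–c–e–d–b, so G is not a forest; only forests have treewidth ≤ 1, hence tw(G) ≥ 2. Combining the bounds, tw(G) = 2.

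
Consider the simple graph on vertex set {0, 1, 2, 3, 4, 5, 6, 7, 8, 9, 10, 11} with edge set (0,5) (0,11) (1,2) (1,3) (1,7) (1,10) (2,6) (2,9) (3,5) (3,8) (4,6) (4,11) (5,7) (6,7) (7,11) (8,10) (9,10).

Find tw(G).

A width-3 tree decomposition is:
Bags: B1 = {2, 8, 9, 10}  B2 = {1, 2, 8, 10}  B3 = {1, 2, 3, 8}  B4 = {1, 2, 3, 6}  B5 = {1, 3, 6, 7}  B6 = {3, 5, 6, 7}  B7 = {4, 5, 6, 7}  B8 = {4, 5, 7, 11}  B9 = {0, 4, 5, 11}
Tree: B1–B2, B2–B3, B3–B4, B4–B5, B5–B6, B6–B7, B7–B8, B8–B9
Each bag holds 4 vertices, so the decomposition has width 3, which upper-bounds the treewidth. For the lower bound: the 4 vertex sets {8,9,10}, {2}, {1}, {3,5,6,7} are disjoint, each induces a connected subgraph, and every pair is joined by at least one edge of G. Contracting each set to a single vertex therefore yields K_{4} as a minor, and since treewidth is minor-monotone, tw(G) ≥ tw(K_{4}) = 3. Therefore the treewidth is 3.

3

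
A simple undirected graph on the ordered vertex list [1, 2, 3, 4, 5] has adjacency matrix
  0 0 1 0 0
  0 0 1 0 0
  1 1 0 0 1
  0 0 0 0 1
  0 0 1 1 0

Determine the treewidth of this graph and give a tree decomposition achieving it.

Treewidth 1.
Bags: B1 = {2, 3}  B2 = {3, 5}  B3 = {1, 3}  B4 = {4, 5}
Tree: B1–B2, B2–B3, B2–B4

Each bag holds 2 vertices, so the decomposition has width 1, which upper-bounds the treewidth. G has an edge, so its treewidth is at least 1. Hence tw(G) = 1 exactly.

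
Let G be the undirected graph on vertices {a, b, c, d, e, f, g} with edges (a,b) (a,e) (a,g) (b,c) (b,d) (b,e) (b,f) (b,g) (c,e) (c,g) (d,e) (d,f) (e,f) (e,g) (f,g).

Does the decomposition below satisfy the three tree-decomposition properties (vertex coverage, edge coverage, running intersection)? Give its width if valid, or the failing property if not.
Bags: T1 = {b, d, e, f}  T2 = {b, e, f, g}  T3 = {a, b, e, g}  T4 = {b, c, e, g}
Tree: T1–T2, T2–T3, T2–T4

Vertex coverage: the bags together contain {a, b, c, d, e, f, g}, the full vertex set. Edge coverage: each edge of G has both endpoints in at least one bag. Running intersection: for every vertex, the bags containing it form a connected subtree. All three properties hold, so this is a valid tree decomposition of width max|bag| − 1 = 3, and hence tw(G) ≤ 3.

Yes; width 3.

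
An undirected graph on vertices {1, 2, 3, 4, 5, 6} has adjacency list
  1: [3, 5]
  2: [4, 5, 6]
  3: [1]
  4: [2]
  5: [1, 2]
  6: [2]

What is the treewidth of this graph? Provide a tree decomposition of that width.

Treewidth 1.
One such decomposition:
Bags: B1 = {2, 5}  B2 = {1, 5}  B3 = {2, 4}  B4 = {2, 6}  B5 = {1, 3}
Tree: B1–B2, B1–B3, B3–B4, B2–B5

The largest bag has 2 vertices, giving width 1; this decomposition certifies tw(G) ≤ 1. G has an edge, so its treewidth is at least 1. Therefore the treewidth is 1.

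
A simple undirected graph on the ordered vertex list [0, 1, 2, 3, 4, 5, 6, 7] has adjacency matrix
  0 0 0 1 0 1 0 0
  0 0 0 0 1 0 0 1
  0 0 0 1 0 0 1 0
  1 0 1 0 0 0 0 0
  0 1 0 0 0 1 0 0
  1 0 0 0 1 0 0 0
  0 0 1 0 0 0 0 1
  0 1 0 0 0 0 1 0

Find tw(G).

A width-2 tree decomposition is:
Bags: B1 = {0, 2, 3}  B2 = {0, 2, 6}  B3 = {0, 6, 7}  B4 = {0, 1, 7}  B5 = {0, 1, 4}  B6 = {0, 4, 5}
Tree: B1–B2, B2–B3, B3–B4, B4–B5, B5–B6
Each bag holds 3 vertices, so the decomposition has width 2, which upper-bounds the treewidth. For the lower bound, G contains the cycle 0–3–2–6–7–1–4–5–0, so G is not a forest; only forests have treewidth ≤ 1, hence tw(G) ≥ 2. Combining the bounds, tw(G) = 2.

2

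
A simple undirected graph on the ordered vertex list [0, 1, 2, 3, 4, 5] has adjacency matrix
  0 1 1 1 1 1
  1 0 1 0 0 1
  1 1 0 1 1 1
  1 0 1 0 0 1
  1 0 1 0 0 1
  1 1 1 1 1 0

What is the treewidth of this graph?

3

A width-3 tree decomposition is:
Bags: B1 = {0, 1, 2, 5}  B2 = {0, 2, 3, 5}  B3 = {0, 2, 4, 5}
Tree: B1–B2, B1–B3
Each bag holds 4 vertices, so the decomposition has width 3, which upper-bounds the treewidth. Conversely, {0, 1, 2, 5} is a clique of size 4, and the vertices of any clique must share a bag in every tree decomposition; so some bag has ≥ 4 vertices and tw(G) ≥ 3. Hence tw(G) = 3 exactly.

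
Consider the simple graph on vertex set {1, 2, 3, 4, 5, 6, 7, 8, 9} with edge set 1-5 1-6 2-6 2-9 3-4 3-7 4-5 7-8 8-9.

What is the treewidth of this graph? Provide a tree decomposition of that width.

Treewidth 2.
One optimal decomposition is:
Bags: B1 = {1, 4, 5}  B2 = {1, 4, 6}  B3 = {2, 4, 6}  B4 = {2, 4, 9}  B5 = {4, 8, 9}  B6 = {4, 7, 8}  B7 = {3, 4, 7}
Tree: B1–B2, B2–B3, B3–B4, B4–B5, B5–B6, B6–B7

Each bag holds 3 vertices, so the decomposition has width 2, which upper-bounds the treewidth. Since 4–5–1–6–2–9–8–7–3–4 is a cycle in G, G is not acyclic. Forests are exactly the graphs of treewidth ≤ 1, so tw(G) ≥ 2. Combining the bounds, tw(G) = 2.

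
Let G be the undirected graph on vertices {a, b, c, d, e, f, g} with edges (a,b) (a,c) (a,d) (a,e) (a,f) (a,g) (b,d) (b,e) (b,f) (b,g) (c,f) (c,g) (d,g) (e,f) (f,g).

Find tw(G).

A width-3 tree decomposition is:
Bags: B1 = {a, b, f, g}  B2 = {a, b, e, f}  B3 = {a, b, d, g}  B4 = {a, c, f, g}
Tree: B1–B2, B1–B3, B1–B4
Each bag holds 4 vertices, so the decomposition has width 3, which upper-bounds the treewidth. On the other hand G contains the 4-clique {a, b, d, g}. A clique must lie in a single bag of any decomposition, so no decomposition can have width below 3. Therefore the treewidth is 3.

3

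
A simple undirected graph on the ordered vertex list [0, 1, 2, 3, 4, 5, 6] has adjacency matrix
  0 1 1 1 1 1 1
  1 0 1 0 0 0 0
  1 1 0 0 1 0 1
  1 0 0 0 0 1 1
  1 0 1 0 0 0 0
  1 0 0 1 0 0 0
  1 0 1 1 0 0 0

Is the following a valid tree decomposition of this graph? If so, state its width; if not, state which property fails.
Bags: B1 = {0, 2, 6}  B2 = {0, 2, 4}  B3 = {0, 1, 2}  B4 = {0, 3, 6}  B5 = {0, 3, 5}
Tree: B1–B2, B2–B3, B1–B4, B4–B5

Yes; width 2.

Checking the three conditions: (i) the bags cover all of {0, 1, 2, 3, 4, 5, 6}; (ii) for each edge, some bag contains both endpoints; (iii) the bags containing any fixed vertex form a subtree. All hold, so the decomposition is valid with width 3 − 1 = 2.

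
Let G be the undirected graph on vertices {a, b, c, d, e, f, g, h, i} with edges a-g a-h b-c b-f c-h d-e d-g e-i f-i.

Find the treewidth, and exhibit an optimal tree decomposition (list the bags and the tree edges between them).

The largest bag has 3 vertices, giving width 2; this decomposition certifies tw(G) ≤ 2. The edges c–b–f–i–e–d–g–a–h–c form a cycle, so G is not a tree and its treewidth is at least 2. Combining the bounds, tw(G) = 2.

Treewidth 2.
One optimal decomposition is:
Bags: B1 = {b, c, f}  B2 = {c, f, i}  B3 = {c, e, i}  B4 = {c, d, e}  B5 = {c, d, g}  B6 = {a, c, g}  B7 = {a, c, h}
Tree: B1–B2, B2–B3, B3–B4, B4–B5, B5–B6, B6–B7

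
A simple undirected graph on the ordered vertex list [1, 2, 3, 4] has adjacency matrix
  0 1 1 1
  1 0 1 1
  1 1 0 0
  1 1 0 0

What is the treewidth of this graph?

2

A width-2 tree decomposition is:
Bags: B1 = {1, 2, 4}  B2 = {1, 2, 3}
Tree: B1–B2
Each bag holds 3 vertices, so the decomposition has width 2, which upper-bounds the treewidth. Conversely, {1, 2, 3} is a clique of size 3, and the vertices of any clique must share a bag in every tree decomposition; so some bag has ≥ 3 vertices and tw(G) ≥ 2. Therefore the treewidth is 2.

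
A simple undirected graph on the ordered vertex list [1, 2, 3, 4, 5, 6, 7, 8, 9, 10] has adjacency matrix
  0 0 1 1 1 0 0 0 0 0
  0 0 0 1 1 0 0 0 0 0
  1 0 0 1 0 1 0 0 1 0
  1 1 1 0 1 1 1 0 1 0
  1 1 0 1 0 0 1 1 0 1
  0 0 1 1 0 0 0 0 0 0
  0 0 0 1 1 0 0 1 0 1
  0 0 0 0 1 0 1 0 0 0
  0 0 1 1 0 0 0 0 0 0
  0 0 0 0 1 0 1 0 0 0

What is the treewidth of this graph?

2

A width-2 tree decomposition is:
Bags: B1 = {4, 5, 7}  B2 = {1, 4, 5}  B3 = {5, 7, 10}  B4 = {1, 3, 4}  B5 = {3, 4, 9}  B6 = {2, 4, 5}  B7 = {5, 7, 8}  B8 = {3, 4, 6}
Tree: B1–B2, B1–B3, B2–B4, B4–B5, B2–B6, B1–B7, B5–B8
Each bag holds 3 vertices, so the decomposition has width 2, which upper-bounds the treewidth. Conversely, {5, 7, 8} is a clique of size 3, and the vertices of any clique must share a bag in every tree decomposition; so some bag has ≥ 3 vertices and tw(G) ≥ 2. Combining the bounds, tw(G) = 2.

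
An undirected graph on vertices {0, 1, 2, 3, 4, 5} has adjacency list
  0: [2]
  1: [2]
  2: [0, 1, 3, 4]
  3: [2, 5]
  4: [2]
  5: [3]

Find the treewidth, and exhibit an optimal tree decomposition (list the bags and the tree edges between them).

Each bag holds 2 vertices, so the decomposition has width 1, which upper-bounds the treewidth. Any graph with an edge has treewidth ≥ 1, and G has the edge 3–2. Therefore the treewidth is 1.

Treewidth 1.
One optimal decomposition is:
Bags: B1 = {2, 3}  B2 = {2, 4}  B3 = {0, 2}  B4 = {1, 2}  B5 = {3, 5}
Tree: B1–B2, B2–B3, B3–B4, B1–B5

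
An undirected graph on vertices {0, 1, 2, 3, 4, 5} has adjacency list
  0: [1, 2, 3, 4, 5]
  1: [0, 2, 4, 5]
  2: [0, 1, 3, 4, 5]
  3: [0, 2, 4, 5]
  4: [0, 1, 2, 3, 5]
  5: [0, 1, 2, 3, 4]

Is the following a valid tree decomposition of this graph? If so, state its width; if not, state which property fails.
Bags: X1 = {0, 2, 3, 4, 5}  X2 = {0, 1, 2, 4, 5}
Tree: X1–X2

Every vertex of G appears in some bag (union = {0, 1, 2, 3, 4, 5}); every edge is covered by a bag; and for each vertex v the set of bags containing v is connected in the bag tree. The decomposition is therefore valid. The largest bag has 5 vertices, so the width is 4.

Yes; width 4.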